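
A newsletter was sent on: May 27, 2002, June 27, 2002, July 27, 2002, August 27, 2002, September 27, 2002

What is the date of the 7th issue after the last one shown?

The day-of-month is always 27 (31, 30, 31, 31 days between events).
So this recurs on the 27th of each month.
Next: October 2002 → October 27, 2002.
Next: November 2002 → November 27, 2002.
Next: December 2002 → December 27, 2002.
January 2003: January 27, 2003.
February 2003: February 27, 2003.
March 2003: March 27, 2003.
Next: April 2003 → April 27, 2003.

April 27, 2003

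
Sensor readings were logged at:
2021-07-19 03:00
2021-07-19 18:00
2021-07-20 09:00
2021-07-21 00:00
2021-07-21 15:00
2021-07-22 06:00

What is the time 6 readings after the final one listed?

2021-07-26 00:00

Gaps: 15, 15, 15, 15, 15 hours — each event is 15 hours after the previous one.
2021-07-22 06:00 + 15 h = 2021-07-22 21:00.
2021-07-22 21:00 + 15 h = 2021-07-23 12:00.
2021-07-23 12:00 + 15 h = 2021-07-24 03:00.
2021-07-24 03:00 + 15 h = 2021-07-24 18:00.
2021-07-24 18:00 + 15 h = 2021-07-25 09:00.
2021-07-25 09:00 + 15 h = 2021-07-26 00:00.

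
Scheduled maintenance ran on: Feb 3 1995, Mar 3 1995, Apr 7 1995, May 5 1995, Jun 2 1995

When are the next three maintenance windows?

These are Fridays at 28- or 35-day spacing (28, 35, 28, 28).
The pattern: 1st Friday of the month.
1st Friday of July 1995: Jul 7 1995.
1st Friday of August 1995: Aug 4 1995.
September 1995 — 1st Friday is Sep 1 1995.

Jul 7 1995, Aug 4 1995, Sep 1 1995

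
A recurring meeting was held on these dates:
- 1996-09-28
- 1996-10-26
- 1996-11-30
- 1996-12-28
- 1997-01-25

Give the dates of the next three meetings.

1997-02-22, 1997-03-29, 1997-04-26

All Saturdays; the gaps (28, 35, 28, 28) vary with month length.
This is the last Saturday of each month.
February 1997 ends with Saturday 1997-02-22.
March 1997 ends with Saturday 1997-03-29.
April 1997 ends with Saturday 1997-04-26.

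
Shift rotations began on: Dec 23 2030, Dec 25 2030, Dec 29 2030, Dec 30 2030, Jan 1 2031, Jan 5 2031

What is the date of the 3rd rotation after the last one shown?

The gap pattern 2, 4, 1, 2, 4 repeats every 3 events.
These are the Mondays, Wednesdays and Sundays of each week.
Next Monday: Jan 6 2031.
Next Wednesday: Jan 8 2031.
The following Sunday is Jan 12 2031.

Jan 12 2031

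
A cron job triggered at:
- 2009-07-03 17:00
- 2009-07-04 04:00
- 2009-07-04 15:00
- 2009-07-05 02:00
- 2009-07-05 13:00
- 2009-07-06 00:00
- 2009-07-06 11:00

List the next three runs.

Gaps: 11, 11, 11, 11, 11, 11 hours — each event is 11 hours after the previous one.
2009-07-06 11:00 + 11 h = 2009-07-06 22:00.
2009-07-06 22:00 + 11 h = 2009-07-07 09:00.
2009-07-07 09:00 + 11 h = 2009-07-07 20:00.

2009-07-06 22:00, 2009-07-07 09:00, 2009-07-07 20:00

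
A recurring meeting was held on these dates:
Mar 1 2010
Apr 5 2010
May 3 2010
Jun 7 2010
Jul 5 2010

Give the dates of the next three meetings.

All dates are Mondays, 35, 28, 35, 28 days apart.
Specifically, the 1st Monday of each month.
1st Monday of August 2010: Aug 2 2010.
September 2010 — 1st Monday is Sep 6 2010.
1st Monday of October 2010: Oct 4 2010.

Aug 2 2010, Sep 6 2010, Oct 4 2010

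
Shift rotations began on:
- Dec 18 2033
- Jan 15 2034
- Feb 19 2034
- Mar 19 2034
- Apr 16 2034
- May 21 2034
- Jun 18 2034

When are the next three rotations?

Jul 16 2034, Aug 20 2034, Sep 17 2034

These are Sundays at 28- or 35-day spacing (28, 35, 28, 28, 35, 28).
The pattern: 3rd Sunday of the month.
July 2034 — 3rd Sunday is Jul 16 2034.
3rd Sunday of August 2034: Aug 20 2034.
3rd Sunday of September 2034: Sep 17 2034.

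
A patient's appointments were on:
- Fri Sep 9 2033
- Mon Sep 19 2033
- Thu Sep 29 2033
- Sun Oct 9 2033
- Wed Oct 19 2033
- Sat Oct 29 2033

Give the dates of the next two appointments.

Gaps between consecutive events: 10, 10, 10, 10, 10 days — a constant 10-day interval.
Sat Oct 29 2033 + 10 days = Tue Nov 8 2033.
Tue Nov 8 2033 + 10 days = Fri Nov 18 2033.

Tue Nov 8 2033, Fri Nov 18 2033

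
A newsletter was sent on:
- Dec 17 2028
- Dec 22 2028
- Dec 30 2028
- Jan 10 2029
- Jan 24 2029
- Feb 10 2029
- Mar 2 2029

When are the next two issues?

Intervals are 5, 8, 11, 14, 17, 20 days — an arithmetic progression with common difference 3.
Next gap: 23 days. Mar 2 2029 + 23 days = Mar 25 2029.
Next gap: 26 days. Mar 25 2029 + 26 days = Apr 20 2029.

Mar 25 2029, Apr 20 2029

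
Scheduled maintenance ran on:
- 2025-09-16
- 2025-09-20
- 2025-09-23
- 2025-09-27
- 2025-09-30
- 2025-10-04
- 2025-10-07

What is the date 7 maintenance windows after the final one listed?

The gap pattern 4, 3, 4, 3, 4, 3 repeats every 2 events.
These are the Tuesdays and Saturdays of each week.
The following Saturday is 2025-10-11.
Next Tuesday: 2025-10-14.
The following Saturday is 2025-10-18.
The following Tuesday is 2025-10-21.
Next Saturday: 2025-10-25.
Next Tuesday: 2025-10-28.
The following Saturday is 2025-11-01.

2025-11-01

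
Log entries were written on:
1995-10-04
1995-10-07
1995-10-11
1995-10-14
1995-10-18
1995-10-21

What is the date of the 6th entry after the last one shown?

1995-11-11

The gap pattern 3, 4, 3, 4, 3 repeats every 2 events.
These are the Wednesdays and Saturdays of each week.
Next Wednesday: 1995-10-25.
Next Saturday: 1995-10-28.
Next Wednesday: 1995-11-01.
The following Saturday is 1995-11-04.
The following Wednesday is 1995-11-08.
Next Saturday: 1995-11-11.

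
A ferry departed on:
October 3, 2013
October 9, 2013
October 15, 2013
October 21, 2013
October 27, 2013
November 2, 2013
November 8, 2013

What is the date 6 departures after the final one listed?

December 14, 2013

Every event comes 6 days after the last (6, 6, 6, 6, 6, 6).
November 8, 2013 + 6 days = November 14, 2013.
November 14, 2013 + 6 days = November 20, 2013.
November 20, 2013 + 6 days = November 26, 2013.
November 26, 2013 + 6 days = December 2, 2013.
December 2, 2013 + 6 days = December 8, 2013.
December 8, 2013 + 6 days = December 14, 2013.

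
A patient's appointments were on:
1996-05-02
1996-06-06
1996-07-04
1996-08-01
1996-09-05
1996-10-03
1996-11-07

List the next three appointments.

Gaps: 35, 28, 28, 35, 28, 35 days — a mix of 28 and 35. Every date is a Thursday.
Each is the 1st Thursday of its month.
December 1996 — 1st Thursday is 1996-12-05.
January 1997 — 1st Thursday is 1997-01-02.
1st Thursday of February 1997: 1997-02-06.

1996-12-05, 1997-01-02, 1997-02-06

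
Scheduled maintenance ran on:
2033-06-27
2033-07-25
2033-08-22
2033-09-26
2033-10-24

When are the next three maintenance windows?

These are Mondays at 28- or 35-day spacing (28, 28, 35, 28).
The pattern: 4th Monday of the month.
4th Monday of November 2033: 2033-11-28.
4th Monday of December 2033: 2033-12-26.
4th Monday of January 2034: 2034-01-23.

2033-11-28, 2033-12-26, 2034-01-23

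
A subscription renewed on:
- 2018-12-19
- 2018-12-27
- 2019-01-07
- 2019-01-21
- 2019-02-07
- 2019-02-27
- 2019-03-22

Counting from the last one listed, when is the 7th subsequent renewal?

2019-11-22

Intervals are 8, 11, 14, 17, 20, 23 days — an arithmetic progression with common difference 3.
Next gap: 26 days. 2019-03-22 + 26 days = 2019-04-17.
Next gap: 29 days. 2019-04-17 + 29 days = 2019-05-16.
Next gap: 32 days. 2019-05-16 + 32 days = 2019-06-17.
Next gap: 35 days. 2019-06-17 + 35 days = 2019-07-22.
Next gap: 38 days. 2019-07-22 + 38 days = 2019-08-29.
Next gap: 41 days. 2019-08-29 + 41 days = 2019-10-09.
Next gap: 44 days. 2019-10-09 + 44 days = 2019-11-22.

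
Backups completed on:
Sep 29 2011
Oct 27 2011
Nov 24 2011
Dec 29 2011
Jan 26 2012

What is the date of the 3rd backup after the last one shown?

Every date is a Thursday; gaps 28, 28, 35, 28 days.
Each is the last Thursday of its month (at least one falls on the 29th or later, ruling out '4th Thursday').
February 2012 ends with Thursday Feb 23 2012.
Last Thursday of March 2012: Mar 29 2012.
Last Thursday of April 2012: Apr 26 2012.

Apr 26 2012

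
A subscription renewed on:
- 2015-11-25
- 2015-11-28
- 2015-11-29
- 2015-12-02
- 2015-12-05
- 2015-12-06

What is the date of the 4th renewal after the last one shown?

2015-12-16

Gaps: 3, 1, 3, 3, 1 days — not constant, but cyclic with period 3.
The events fall on every Wednesday, Saturday and Sunday.
The following Wednesday is 2015-12-09.
Next Saturday: 2015-12-12.
The following Sunday is 2015-12-13.
Next Wednesday: 2015-12-16.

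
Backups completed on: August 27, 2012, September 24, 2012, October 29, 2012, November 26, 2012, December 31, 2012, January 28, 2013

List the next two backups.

February 25, 2013; March 25, 2013

Every date is a Monday; gaps 28, 35, 28, 35, 28 days.
Each is the last Monday of its month (at least one falls on the 29th or later, ruling out '4th Monday').
February 2013 ends with Monday February 25, 2013.
March 2013 ends with Monday March 25, 2013.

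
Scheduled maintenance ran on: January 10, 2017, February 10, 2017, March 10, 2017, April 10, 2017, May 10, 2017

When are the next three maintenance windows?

June 10, 2017; July 10, 2017; August 10, 2017

Gaps: 31, 28, 31, 30 days — not constant. Every event is on the 10th of the month.
Pattern: the 10th of each month.
Next: June 2017 → June 10, 2017.
Next: July 2017 → July 10, 2017.
Next: August 2017 → August 10, 2017.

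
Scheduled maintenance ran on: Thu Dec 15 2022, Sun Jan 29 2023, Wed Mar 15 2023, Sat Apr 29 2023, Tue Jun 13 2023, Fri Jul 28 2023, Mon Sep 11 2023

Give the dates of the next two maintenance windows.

Every event comes 45 days after the last (45, 45, 45, 45, 45, 45).
Mon Sep 11 2023 + 45 days = Thu Oct 26 2023.
Thu Oct 26 2023 + 45 days = Sun Dec 10 2023.

Thu Oct 26 2023, Sun Dec 10 2023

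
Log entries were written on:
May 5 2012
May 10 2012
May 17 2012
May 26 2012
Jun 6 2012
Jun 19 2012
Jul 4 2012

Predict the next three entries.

Intervals are 5, 7, 9, 11, 13, 15 days — an arithmetic progression with common difference 2.
Next gap: 17 days. Jul 4 2012 + 17 days = Jul 21 2012.
Next gap: 19 days. Jul 21 2012 + 19 days = Aug 9 2012.
Next gap: 21 days. Aug 9 2012 + 21 days = Aug 30 2012.

Jul 21 2012, Aug 9 2012, Aug 30 2012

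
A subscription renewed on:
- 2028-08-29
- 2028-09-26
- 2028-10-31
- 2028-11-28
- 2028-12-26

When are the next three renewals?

2029-01-30, 2029-02-27, 2029-03-27

Every date is a Tuesday; gaps 28, 35, 28, 28 days.
Each is the last Tuesday of its month (at least one falls on the 29th or later, ruling out '4th Tuesday').
January 2029 ends with Tuesday 2029-01-30.
Last Tuesday of February 2029: 2029-02-27.
Last Tuesday of March 2029: 2029-03-27.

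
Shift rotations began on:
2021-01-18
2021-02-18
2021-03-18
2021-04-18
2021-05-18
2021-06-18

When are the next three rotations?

Each date is the 18th; the gaps (31, 28, 31, 30, 31) track the month lengths.
The rule is the 18th of each month.
Next: July 2021 → 2021-07-18.
August 2021: 2021-08-18.
Next: September 2021 → 2021-09-18.

2021-07-18, 2021-08-18, 2021-09-18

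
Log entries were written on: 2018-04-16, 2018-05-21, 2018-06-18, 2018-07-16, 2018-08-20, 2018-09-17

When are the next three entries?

2018-10-15, 2018-11-19, 2018-12-17

All dates are Mondays, 35, 28, 28, 35, 28 days apart.
Specifically, the 3rd Monday of each month.
October 2018 — 3rd Monday is 2018-10-15.
3rd Monday of November 2018: 2018-11-19.
December 2018 — 3rd Monday is 2018-12-17.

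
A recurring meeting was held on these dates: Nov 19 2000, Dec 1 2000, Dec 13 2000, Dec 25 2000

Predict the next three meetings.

Gaps between consecutive events: 12, 12, 12 days — a constant 12-day interval.
Dec 25 2000 + 12 days = Jan 6 2001.
Jan 6 2001 + 12 days = Jan 18 2001.
Jan 18 2001 + 12 days = Jan 30 2001.

Jan 6 2001, Jan 18 2001, Jan 30 2001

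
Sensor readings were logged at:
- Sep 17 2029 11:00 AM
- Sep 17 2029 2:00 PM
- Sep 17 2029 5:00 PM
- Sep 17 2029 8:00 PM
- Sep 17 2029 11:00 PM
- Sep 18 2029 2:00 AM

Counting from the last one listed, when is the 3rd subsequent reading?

Spacing: 3, 3, 3, 3, 3 h — constant 3 h.
Sep 18 2029 2:00 AM + 3 h = Sep 18 2029 5:00 AM.
Sep 18 2029 5:00 AM + 3 h = Sep 18 2029 8:00 AM.
Sep 18 2029 8:00 AM + 3 h = Sep 18 2029 11:00 AM.

Sep 18 2029 11:00 AM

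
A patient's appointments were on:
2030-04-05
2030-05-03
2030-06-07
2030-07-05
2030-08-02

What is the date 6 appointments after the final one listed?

2031-02-07

All dates are Fridays, 28, 35, 28, 28 days apart.
Specifically, the 1st Friday of each month.
September 2030 — 1st Friday is 2030-09-06.
October 2030 — 1st Friday is 2030-10-04.
November 2030 — 1st Friday is 2030-11-01.
1st Friday of December 2030: 2030-12-06.
1st Friday of January 2031: 2031-01-03.
February 2031 — 1st Friday is 2031-02-07.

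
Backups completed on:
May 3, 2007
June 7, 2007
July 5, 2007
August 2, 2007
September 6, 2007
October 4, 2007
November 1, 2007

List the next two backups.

All dates are Thursdays, 35, 28, 28, 35, 28, 28 days apart.
Specifically, the 1st Thursday of each month.
1st Thursday of December 2007: December 6, 2007.
January 2008 — 1st Thursday is January 3, 2008.

December 6, 2007; January 3, 2008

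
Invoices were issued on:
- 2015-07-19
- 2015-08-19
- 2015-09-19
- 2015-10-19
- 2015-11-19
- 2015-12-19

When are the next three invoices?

2016-01-19, 2016-02-19, 2016-03-19

Each date is the 19th; the gaps (31, 31, 30, 31, 30) track the month lengths.
The rule is the 19th of each month.
January 2016: 2016-01-19.
Next: February 2016 → 2016-02-19.
March 2016: 2016-03-19.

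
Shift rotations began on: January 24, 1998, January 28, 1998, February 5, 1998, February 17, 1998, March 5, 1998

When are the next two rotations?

Intervals are 4, 8, 12, 16 days — an arithmetic progression with common difference 4.
Next gap: 20 days. March 5, 1998 + 20 days = March 25, 1998.
Next gap: 24 days. March 25, 1998 + 24 days = April 18, 1998.

March 25, 1998; April 18, 1998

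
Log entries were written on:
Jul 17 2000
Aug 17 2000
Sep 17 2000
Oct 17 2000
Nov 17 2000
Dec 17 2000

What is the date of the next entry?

The day-of-month is always 17 (31, 31, 30, 31, 30 days between events).
So this recurs on the 17th of each month.
Next: January 2001 → Jan 17 2001.

Jan 17 2001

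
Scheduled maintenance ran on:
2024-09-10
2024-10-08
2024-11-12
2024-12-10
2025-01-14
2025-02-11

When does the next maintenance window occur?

2025-03-11

Gaps: 28, 35, 28, 35, 28 days — a mix of 28 and 35. Every date is a Tuesday.
Each is the 2nd Tuesday of its month.
2nd Tuesday of March 2025: 2025-03-11.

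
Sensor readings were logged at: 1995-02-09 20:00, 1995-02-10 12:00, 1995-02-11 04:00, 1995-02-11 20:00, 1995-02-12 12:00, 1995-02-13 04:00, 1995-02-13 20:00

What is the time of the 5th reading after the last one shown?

1995-02-17 04:00

Gaps: 16, 16, 16, 16, 16, 16 hours — each event is 16 hours after the previous one.
1995-02-13 20:00 + 16 h = 1995-02-14 12:00.
1995-02-14 12:00 + 16 h = 1995-02-15 04:00.
1995-02-15 04:00 + 16 h = 1995-02-15 20:00.
1995-02-15 20:00 + 16 h = 1995-02-16 12:00.
1995-02-16 12:00 + 16 h = 1995-02-17 04:00.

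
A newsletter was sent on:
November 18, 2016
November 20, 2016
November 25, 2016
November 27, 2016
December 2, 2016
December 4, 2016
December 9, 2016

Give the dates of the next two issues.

December 11, 2016; December 16, 2016

The gap pattern 2, 5, 2, 5, 2, 5 repeats every 2 events.
These are the Fridays and Sundays of each week.
Next Sunday: December 11, 2016.
The following Friday is December 16, 2016.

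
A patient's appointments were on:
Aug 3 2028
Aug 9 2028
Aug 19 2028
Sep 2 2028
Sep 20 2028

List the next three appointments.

Gaps: 6, 10, 14, 18 days — each gap is 4 larger than the previous one.
Next gap: 22 days. Sep 20 2028 + 22 days = Oct 12 2028.
Next gap: 26 days. Oct 12 2028 + 26 days = Nov 7 2028.
Next gap: 30 days. Nov 7 2028 + 30 days = Dec 7 2028.

Oct 12 2028, Nov 7 2028, Dec 7 2028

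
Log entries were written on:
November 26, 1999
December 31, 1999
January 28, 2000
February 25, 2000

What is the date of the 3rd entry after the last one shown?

Every date is a Friday; gaps 35, 28, 28 days.
Each is the last Friday of its month (at least one falls on the 29th or later, ruling out '4th Friday').
March 2000 ends with Friday March 31, 2000.
Last Friday of April 2000: April 28, 2000.
May 2000 ends with Friday May 26, 2000.

May 26, 2000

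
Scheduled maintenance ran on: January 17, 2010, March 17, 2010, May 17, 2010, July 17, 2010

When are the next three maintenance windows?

Each date is the 17th; the gaps (59, 61, 61) track the month lengths.
The rule is the 17th of every 2 months.
September 2010: September 17, 2010.
Next: November 2010 → November 17, 2010.
Next: January 2011 → January 17, 2011.

September 17, 2010; November 17, 2010; January 17, 2011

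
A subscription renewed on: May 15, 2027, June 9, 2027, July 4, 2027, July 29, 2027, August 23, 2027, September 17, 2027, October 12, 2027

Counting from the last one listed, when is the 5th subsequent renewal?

February 14, 2028

Gaps between consecutive events: 25, 25, 25, 25, 25, 25 days — a constant 25-day interval.
October 12, 2027 + 25 days = November 6, 2027.
November 6, 2027 + 25 days = December 1, 2027.
December 1, 2027 + 25 days = December 26, 2027.
December 26, 2027 + 25 days = January 20, 2028.
January 20, 2028 + 25 days = February 14, 2028.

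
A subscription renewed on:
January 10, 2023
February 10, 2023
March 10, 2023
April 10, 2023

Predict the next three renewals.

May 10, 2023; June 10, 2023; July 10, 2023

Each date is the 10th; the gaps (31, 28, 31) track the month lengths.
The rule is the 10th of each month.
Next: May 2023 → May 10, 2023.
Next: June 2023 → June 10, 2023.
July 2023: July 10, 2023.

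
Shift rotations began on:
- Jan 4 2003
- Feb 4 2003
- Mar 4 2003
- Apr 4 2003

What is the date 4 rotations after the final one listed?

The day-of-month is always 4 (31, 28, 31 days between events).
So this recurs on the 4th of each month.
Next: May 2003 → May 4 2003.
June 2003: Jun 4 2003.
Next: July 2003 → Jul 4 2003.
August 2003: Aug 4 2003.

Aug 4 2003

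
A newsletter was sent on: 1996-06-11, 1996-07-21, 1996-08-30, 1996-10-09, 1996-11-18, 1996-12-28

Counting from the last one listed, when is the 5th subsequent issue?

Gaps between consecutive events: 40, 40, 40, 40, 40 days — a constant 40-day interval.
1996-12-28 + 40 days = 1997-02-06.
1997-02-06 + 40 days = 1997-03-18.
1997-03-18 + 40 days = 1997-04-27.
1997-04-27 + 40 days = 1997-06-06.
1997-06-06 + 40 days = 1997-07-16.

1997-07-16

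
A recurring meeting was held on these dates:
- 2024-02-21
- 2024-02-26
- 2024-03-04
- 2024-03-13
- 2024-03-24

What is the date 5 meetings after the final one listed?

2024-06-17

The spacing grows by 2 each time: 5, 7, 9, 11 days.
Next gap: 13 days. 2024-03-24 + 13 days = 2024-04-06.
Next gap: 15 days. 2024-04-06 + 15 days = 2024-04-21.
Next gap: 17 days. 2024-04-21 + 17 days = 2024-05-08.
Next gap: 19 days. 2024-05-08 + 19 days = 2024-05-27.
Next gap: 21 days. 2024-05-27 + 21 days = 2024-06-17.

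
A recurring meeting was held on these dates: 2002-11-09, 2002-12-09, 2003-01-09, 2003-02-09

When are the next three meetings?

2003-03-09, 2003-04-09, 2003-05-09

Each date is the 9th; the gaps (30, 31, 31) track the month lengths.
The rule is the 9th of each month.
March 2003: 2003-03-09.
April 2003: 2003-04-09.
Next: May 2003 → 2003-05-09.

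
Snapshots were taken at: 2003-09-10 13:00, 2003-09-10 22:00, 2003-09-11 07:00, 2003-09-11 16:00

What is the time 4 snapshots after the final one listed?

Gaps: 9, 9, 9 hours — each event is 9 hours after the previous one.
2003-09-11 16:00 + 9 h = 2003-09-12 01:00.
2003-09-12 01:00 + 9 h = 2003-09-12 10:00.
2003-09-12 10:00 + 9 h = 2003-09-12 19:00.
2003-09-12 19:00 + 9 h = 2003-09-13 04:00.

2003-09-13 04:00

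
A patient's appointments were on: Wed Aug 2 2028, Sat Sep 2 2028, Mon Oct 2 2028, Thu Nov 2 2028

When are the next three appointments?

Sat Dec 2 2028, Tue Jan 2 2029, Fri Feb 2 2029

Gaps: 31, 30, 31 days — not constant. Every event is on the 2nd of the month.
Pattern: the 2nd of each month.
December 2028: Sat Dec 2 2028.
January 2029: Tue Jan 2 2029.
February 2029: Fri Feb 2 2029.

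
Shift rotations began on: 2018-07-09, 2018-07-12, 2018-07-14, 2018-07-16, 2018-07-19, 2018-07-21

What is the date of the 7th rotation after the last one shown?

The gap pattern 3, 2, 2, 3, 2 repeats every 3 events.
These are the Mondays, Thursdays and Saturdays of each week.
The following Monday is 2018-07-23.
Next Thursday: 2018-07-26.
The following Saturday is 2018-07-28.
The following Monday is 2018-07-30.
The following Thursday is 2018-08-02.
Next Saturday: 2018-08-04.
The following Monday is 2018-08-06.

2018-08-06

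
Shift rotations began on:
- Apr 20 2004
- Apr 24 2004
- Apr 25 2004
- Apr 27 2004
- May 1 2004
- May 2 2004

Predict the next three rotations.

May 4 2004, May 8 2004, May 9 2004

Every event lands on a Tuesday or Saturday or Sunday (gaps cycle 4, 1, 2, 4, 1).
So the schedule is: every Tuesday, Saturday and Sunday.
The following Tuesday is May 4 2004.
The following Saturday is May 8 2004.
Next Sunday: May 9 2004.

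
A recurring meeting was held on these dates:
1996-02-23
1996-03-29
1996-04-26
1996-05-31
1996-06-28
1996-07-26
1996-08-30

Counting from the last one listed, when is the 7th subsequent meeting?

These are Fridays with 35, 28, 35, 28, 28, 35-day gaps.
Each is the final Friday of its month — 1996-03-29 is past the 28th, so '4th Friday' doesn't fit.
September 1996 ends with Friday 1996-09-27.
Last Friday of October 1996: 1996-10-25.
November 1996 ends with Friday 1996-11-29.
Last Friday of December 1996: 1996-12-27.
Last Friday of January 1997: 1997-01-31.
February 1997 ends with Friday 1997-02-28.
March 1997 ends with Friday 1997-03-28.

1997-03-28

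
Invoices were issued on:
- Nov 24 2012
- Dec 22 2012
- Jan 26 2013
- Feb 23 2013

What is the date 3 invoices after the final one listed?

May 25 2013

All dates are Saturdays, 28, 35, 28 days apart.
Specifically, the 4th Saturday of each month.
4th Saturday of March 2013: Mar 23 2013.
April 2013 — 4th Saturday is Apr 27 2013.
4th Saturday of May 2013: May 25 2013.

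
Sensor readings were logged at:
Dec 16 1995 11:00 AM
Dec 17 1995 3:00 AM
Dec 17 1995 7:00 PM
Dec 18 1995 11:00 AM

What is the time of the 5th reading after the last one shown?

Dec 21 1995 7:00 PM

Gaps: 16, 16, 16 hours — each event is 16 hours after the previous one.
Dec 18 1995 11:00 AM + 16 h = Dec 19 1995 3:00 AM.
Dec 19 1995 3:00 AM + 16 h = Dec 19 1995 7:00 PM.
Dec 19 1995 7:00 PM + 16 h = Dec 20 1995 11:00 AM.
Dec 20 1995 11:00 AM + 16 h = Dec 21 1995 3:00 AM.
Dec 21 1995 3:00 AM + 16 h = Dec 21 1995 7:00 PM.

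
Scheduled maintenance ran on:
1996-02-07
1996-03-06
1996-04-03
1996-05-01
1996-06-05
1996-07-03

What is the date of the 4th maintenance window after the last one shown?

All dates are Wednesdays, 28, 28, 28, 35, 28 days apart.
Specifically, the 1st Wednesday of each month.
1st Wednesday of August 1996: 1996-08-07.
1st Wednesday of September 1996: 1996-09-04.
1st Wednesday of October 1996: 1996-10-02.
1st Wednesday of November 1996: 1996-11-06.

1996-11-06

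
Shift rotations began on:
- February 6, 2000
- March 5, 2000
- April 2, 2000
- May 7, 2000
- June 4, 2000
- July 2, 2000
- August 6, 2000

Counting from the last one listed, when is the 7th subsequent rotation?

March 4, 2001

These are Sundays at 28- or 35-day spacing (28, 28, 35, 28, 28, 35).
The pattern: 1st Sunday of the month.
1st Sunday of September 2000: September 3, 2000.
1st Sunday of October 2000: October 1, 2000.
November 2000 — 1st Sunday is November 5, 2000.
December 2000 — 1st Sunday is December 3, 2000.
1st Sunday of January 2001: January 7, 2001.
1st Sunday of February 2001: February 4, 2001.
1st Sunday of March 2001: March 4, 2001.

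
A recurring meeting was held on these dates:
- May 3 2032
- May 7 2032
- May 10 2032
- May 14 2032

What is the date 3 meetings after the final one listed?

May 24 2032

Every event lands on a Monday or Friday (gaps cycle 4, 3, 4).
So the schedule is: every Monday and Friday.
Next Monday: May 17 2032.
The following Friday is May 21 2032.
The following Monday is May 24 2032.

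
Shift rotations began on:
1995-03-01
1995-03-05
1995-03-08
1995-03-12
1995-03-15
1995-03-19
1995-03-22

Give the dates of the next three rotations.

1995-03-26, 1995-03-29, 1995-04-02

The gap pattern 4, 3, 4, 3, 4, 3 repeats every 2 events.
These are the Wednesdays and Sundays of each week.
Next Sunday: 1995-03-26.
Next Wednesday: 1995-03-29.
The following Sunday is 1995-04-02.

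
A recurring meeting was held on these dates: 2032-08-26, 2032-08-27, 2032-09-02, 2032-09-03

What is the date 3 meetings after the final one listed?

Gaps: 1, 6, 1 days — not constant, but cyclic with period 2.
The events fall on every Thursday and Friday.
The following Thursday is 2032-09-09.
Next Friday: 2032-09-10.
Next Thursday: 2032-09-16.

2032-09-16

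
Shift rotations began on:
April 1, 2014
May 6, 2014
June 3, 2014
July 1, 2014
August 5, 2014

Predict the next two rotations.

September 2, 2014; October 7, 2014

All dates are Tuesdays, 35, 28, 28, 35 days apart.
Specifically, the 1st Tuesday of each month.
1st Tuesday of September 2014: September 2, 2014.
October 2014 — 1st Tuesday is October 7, 2014.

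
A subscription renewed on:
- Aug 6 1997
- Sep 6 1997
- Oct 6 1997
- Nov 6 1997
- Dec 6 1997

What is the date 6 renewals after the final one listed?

The day-of-month is always 6 (31, 30, 31, 30 days between events).
So this recurs on the 6th of each month.
Next: January 1998 → Jan 6 1998.
February 1998: Feb 6 1998.
Next: March 1998 → Mar 6 1998.
Next: April 1998 → Apr 6 1998.
Next: May 1998 → May 6 1998.
June 1998: Jun 6 1998.

Jun 6 1998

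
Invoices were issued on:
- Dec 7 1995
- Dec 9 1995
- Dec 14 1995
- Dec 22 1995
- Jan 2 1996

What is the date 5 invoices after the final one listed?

The spacing grows by 3 each time: 2, 5, 8, 11 days.
Next gap: 14 days. Jan 2 1996 + 14 days = Jan 16 1996.
Next gap: 17 days. Jan 16 1996 + 17 days = Feb 2 1996.
Next gap: 20 days. Feb 2 1996 + 20 days = Feb 22 1996.
Next gap: 23 days. Feb 22 1996 + 23 days = Mar 16 1996.
Next gap: 26 days. Mar 16 1996 + 26 days = Apr 11 1996.

Apr 11 1996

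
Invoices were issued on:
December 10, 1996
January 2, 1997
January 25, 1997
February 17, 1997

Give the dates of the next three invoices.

March 12, 1997; April 4, 1997; April 27, 1997

Gaps between consecutive events: 23, 23, 23 days — a constant 23-day interval.
February 17, 1997 + 23 days = March 12, 1997.
March 12, 1997 + 23 days = April 4, 1997.
April 4, 1997 + 23 days = April 27, 1997.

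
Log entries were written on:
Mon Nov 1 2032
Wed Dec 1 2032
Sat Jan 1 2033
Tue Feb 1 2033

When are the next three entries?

Tue Mar 1 2033, Fri Apr 1 2033, Sun May 1 2033

The day-of-month is always 1 (30, 31, 31 days between events).
So this recurs on the 1st of each month.
March 2033: Tue Mar 1 2033.
Next: April 2033 → Fri Apr 1 2033.
May 2033: Sun May 1 2033.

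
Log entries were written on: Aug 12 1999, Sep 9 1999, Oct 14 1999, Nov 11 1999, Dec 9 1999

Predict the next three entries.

Jan 13 2000, Feb 10 2000, Mar 9 2000

These are Thursdays at 28- or 35-day spacing (28, 35, 28, 28).
The pattern: 2nd Thursday of the month.
January 2000 — 2nd Thursday is Jan 13 2000.
2nd Thursday of February 2000: Feb 10 2000.
March 2000 — 2nd Thursday is Mar 9 2000.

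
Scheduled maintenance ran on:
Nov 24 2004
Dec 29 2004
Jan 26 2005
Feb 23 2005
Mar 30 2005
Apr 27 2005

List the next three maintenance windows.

These are Wednesdays with 35, 28, 28, 35, 28-day gaps.
Each is the final Wednesday of its month — Dec 29 2004 is past the 28th, so '4th Wednesday' doesn't fit.
Last Wednesday of May 2005: May 25 2005.
Last Wednesday of June 2005: Jun 29 2005.
Last Wednesday of July 2005: Jul 27 2005.

May 25 2005, Jun 29 2005, Jul 27 2005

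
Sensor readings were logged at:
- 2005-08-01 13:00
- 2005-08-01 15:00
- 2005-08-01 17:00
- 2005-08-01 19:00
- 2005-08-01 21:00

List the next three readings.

Spacing: 2, 2, 2, 2 h — constant 2 h.
2005-08-01 21:00 + 2 h = 2005-08-01 23:00.
2005-08-01 23:00 + 2 h = 2005-08-02 01:00.
2005-08-02 01:00 + 2 h = 2005-08-02 03:00.

2005-08-01 23:00, 2005-08-02 01:00, 2005-08-02 03:00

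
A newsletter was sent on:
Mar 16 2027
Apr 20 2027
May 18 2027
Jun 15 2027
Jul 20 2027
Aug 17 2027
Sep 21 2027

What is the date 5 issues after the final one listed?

All dates are Tuesdays, 35, 28, 28, 35, 28, 35 days apart.
Specifically, the 3rd Tuesday of each month.
3rd Tuesday of October 2027: Oct 19 2027.
3rd Tuesday of November 2027: Nov 16 2027.
December 2027 — 3rd Tuesday is Dec 21 2027.
January 2028 — 3rd Tuesday is Jan 18 2028.
3rd Tuesday of February 2028: Feb 15 2028.

Feb 15 2028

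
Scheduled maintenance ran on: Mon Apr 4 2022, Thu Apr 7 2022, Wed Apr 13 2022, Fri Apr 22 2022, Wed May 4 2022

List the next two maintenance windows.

Thu May 19 2022, Mon Jun 6 2022

Intervals are 3, 6, 9, 12 days — an arithmetic progression with common difference 3.
Next gap: 15 days. Wed May 4 2022 + 15 days = Thu May 19 2022.
Next gap: 18 days. Thu May 19 2022 + 18 days = Mon Jun 6 2022.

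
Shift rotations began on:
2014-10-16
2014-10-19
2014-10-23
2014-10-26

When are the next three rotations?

2014-10-30, 2014-11-02, 2014-11-06

Gaps: 3, 4, 3 days — not constant, but cyclic with period 2.
The events fall on every Thursday and Sunday.
Next Thursday: 2014-10-30.
The following Sunday is 2014-11-02.
Next Thursday: 2014-11-06.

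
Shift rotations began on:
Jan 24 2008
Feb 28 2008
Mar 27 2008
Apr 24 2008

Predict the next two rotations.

May 22 2008, Jun 26 2008

Gaps: 35, 28, 28 days — a mix of 28 and 35. Every date is a Thursday.
Each is the 4th Thursday of its month.
4th Thursday of May 2008: May 22 2008.
4th Thursday of June 2008: Jun 26 2008.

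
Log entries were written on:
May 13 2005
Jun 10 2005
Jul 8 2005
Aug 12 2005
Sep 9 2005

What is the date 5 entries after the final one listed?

Feb 10 2006

All dates are Fridays, 28, 28, 35, 28 days apart.
Specifically, the 2nd Friday of each month.
October 2005 — 2nd Friday is Oct 14 2005.
2nd Friday of November 2005: Nov 11 2005.
2nd Friday of December 2005: Dec 9 2005.
January 2006 — 2nd Friday is Jan 13 2006.
February 2006 — 2nd Friday is Feb 10 2006.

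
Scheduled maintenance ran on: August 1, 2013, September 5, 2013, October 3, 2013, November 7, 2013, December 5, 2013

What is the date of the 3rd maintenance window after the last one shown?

March 6, 2014

Gaps: 35, 28, 35, 28 days — a mix of 28 and 35. Every date is a Thursday.
Each is the 1st Thursday of its month.
January 2014 — 1st Thursday is January 2, 2014.
1st Thursday of February 2014: February 6, 2014.
March 2014 — 1st Thursday is March 6, 2014.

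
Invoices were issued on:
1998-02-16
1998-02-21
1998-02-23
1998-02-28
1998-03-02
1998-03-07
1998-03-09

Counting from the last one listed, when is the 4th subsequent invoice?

Gaps: 5, 2, 5, 2, 5, 2 days — not constant, but cyclic with period 2.
The events fall on every Monday and Saturday.
The following Saturday is 1998-03-14.
Next Monday: 1998-03-16.
Next Saturday: 1998-03-21.
The following Monday is 1998-03-23.

1998-03-23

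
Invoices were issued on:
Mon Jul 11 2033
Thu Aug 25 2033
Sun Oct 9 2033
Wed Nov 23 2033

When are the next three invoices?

Every event comes 45 days after the last (45, 45, 45).
Wed Nov 23 2033 + 45 days = Sat Jan 7 2034.
Sat Jan 7 2034 + 45 days = Tue Feb 21 2034.
Tue Feb 21 2034 + 45 days = Fri Apr 7 2034.

Sat Jan 7 2034, Tue Feb 21 2034, Fri Apr 7 2034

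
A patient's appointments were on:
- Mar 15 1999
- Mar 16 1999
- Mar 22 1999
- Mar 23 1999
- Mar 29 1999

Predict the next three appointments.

Every event lands on a Monday or Tuesday (gaps cycle 1, 6, 1, 6).
So the schedule is: every Monday and Tuesday.
Next Tuesday: Mar 30 1999.
Next Monday: Apr 5 1999.
Next Tuesday: Apr 6 1999.

Mar 30 1999, Apr 5 1999, Apr 6 1999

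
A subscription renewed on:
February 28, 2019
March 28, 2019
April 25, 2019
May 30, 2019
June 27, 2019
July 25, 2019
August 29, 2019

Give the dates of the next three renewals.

These are Thursdays with 28, 28, 35, 28, 28, 35-day gaps.
Each is the final Thursday of its month — May 30, 2019 is past the 28th, so '4th Thursday' doesn't fit.
September 2019 ends with Thursday September 26, 2019.
October 2019 ends with Thursday October 31, 2019.
Last Thursday of November 2019: November 28, 2019.

September 26, 2019; October 31, 2019; November 28, 2019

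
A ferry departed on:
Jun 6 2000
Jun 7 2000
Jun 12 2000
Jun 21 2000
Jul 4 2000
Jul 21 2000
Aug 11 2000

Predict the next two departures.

Intervals are 1, 5, 9, 13, 17, 21 days — an arithmetic progression with common difference 4.
Next gap: 25 days. Aug 11 2000 + 25 days = Sep 5 2000.
Next gap: 29 days. Sep 5 2000 + 29 days = Oct 4 2000.

Sep 5 2000, Oct 4 2000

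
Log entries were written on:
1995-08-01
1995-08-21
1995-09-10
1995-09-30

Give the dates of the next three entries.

1995-10-20, 1995-11-09, 1995-11-29

The spacing is 20, 20, 20 days — always 20 days.
1995-09-30 + 20 days = 1995-10-20.
1995-10-20 + 20 days = 1995-11-09.
1995-11-09 + 20 days = 1995-11-29.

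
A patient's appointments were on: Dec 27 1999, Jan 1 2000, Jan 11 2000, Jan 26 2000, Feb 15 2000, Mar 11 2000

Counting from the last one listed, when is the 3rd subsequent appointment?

Intervals are 5, 10, 15, 20, 25 days — an arithmetic progression with common difference 5.
Next gap: 30 days. Mar 11 2000 + 30 days = Apr 10 2000.
Next gap: 35 days. Apr 10 2000 + 35 days = May 15 2000.
Next gap: 40 days. May 15 2000 + 40 days = Jun 24 2000.

Jun 24 2000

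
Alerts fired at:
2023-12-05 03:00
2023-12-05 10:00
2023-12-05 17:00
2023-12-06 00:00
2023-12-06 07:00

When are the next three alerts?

The interval is a steady 7 hours (7, 7, 7, 7).
2023-12-06 07:00 + 7 h = 2023-12-06 14:00.
2023-12-06 14:00 + 7 h = 2023-12-06 21:00.
2023-12-06 21:00 + 7 h = 2023-12-07 04:00.

2023-12-06 14:00, 2023-12-06 21:00, 2023-12-07 04:00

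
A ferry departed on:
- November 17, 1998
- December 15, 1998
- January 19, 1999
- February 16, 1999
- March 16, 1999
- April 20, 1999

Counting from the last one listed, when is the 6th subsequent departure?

All dates are Tuesdays, 28, 35, 28, 28, 35 days apart.
Specifically, the 3rd Tuesday of each month.
3rd Tuesday of May 1999: May 18, 1999.
June 1999 — 3rd Tuesday is June 15, 1999.
July 1999 — 3rd Tuesday is July 20, 1999.
3rd Tuesday of August 1999: August 17, 1999.
3rd Tuesday of September 1999: September 21, 1999.
3rd Tuesday of October 1999: October 19, 1999.

October 19, 1999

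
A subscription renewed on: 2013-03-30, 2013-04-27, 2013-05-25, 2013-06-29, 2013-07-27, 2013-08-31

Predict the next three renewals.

2013-09-28, 2013-10-26, 2013-11-30

These are Saturdays with 28, 28, 35, 28, 35-day gaps.
Each is the final Saturday of its month — 2013-03-30 is past the 28th, so '4th Saturday' doesn't fit.
Last Saturday of September 2013: 2013-09-28.
Last Saturday of October 2013: 2013-10-26.
Last Saturday of November 2013: 2013-11-30.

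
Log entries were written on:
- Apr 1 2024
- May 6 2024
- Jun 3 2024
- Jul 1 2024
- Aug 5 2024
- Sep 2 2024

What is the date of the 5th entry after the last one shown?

These are Mondays at 28- or 35-day spacing (35, 28, 28, 35, 28).
The pattern: 1st Monday of the month.
October 2024 — 1st Monday is Oct 7 2024.
November 2024 — 1st Monday is Nov 4 2024.
December 2024 — 1st Monday is Dec 2 2024.
January 2025 — 1st Monday is Jan 6 2025.
February 2025 — 1st Monday is Feb 3 2025.

Feb 3 2025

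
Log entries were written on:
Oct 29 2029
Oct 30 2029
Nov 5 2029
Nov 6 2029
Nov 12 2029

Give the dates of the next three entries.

The gap pattern 1, 6, 1, 6 repeats every 2 events.
These are the Mondays and Tuesdays of each week.
Next Tuesday: Nov 13 2029.
The following Monday is Nov 19 2029.
The following Tuesday is Nov 20 2029.

Nov 13 2029, Nov 19 2029, Nov 20 2029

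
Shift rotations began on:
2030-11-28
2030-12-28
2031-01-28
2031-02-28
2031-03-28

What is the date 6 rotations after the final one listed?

Gaps: 30, 31, 31, 28 days — not constant. Every event is on the 28th of the month.
Pattern: the 28th of each month.
April 2031: 2031-04-28.
Next: May 2031 → 2031-05-28.
June 2031: 2031-06-28.
Next: July 2031 → 2031-07-28.
Next: August 2031 → 2031-08-28.
September 2031: 2031-09-28.

2031-09-28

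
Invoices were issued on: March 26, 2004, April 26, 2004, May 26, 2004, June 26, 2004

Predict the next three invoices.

July 26, 2004; August 26, 2004; September 26, 2004

Gaps: 31, 30, 31 days — not constant. Every event is on the 26th of the month.
Pattern: the 26th of each month.
July 2004: July 26, 2004.
Next: August 2004 → August 26, 2004.
Next: September 2004 → September 26, 2004.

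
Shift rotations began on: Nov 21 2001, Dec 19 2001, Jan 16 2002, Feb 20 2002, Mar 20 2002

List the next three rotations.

Apr 17 2002, May 15 2002, Jun 19 2002

These are Wednesdays at 28- or 35-day spacing (28, 28, 35, 28).
The pattern: 3rd Wednesday of the month.
3rd Wednesday of April 2002: Apr 17 2002.
May 2002 — 3rd Wednesday is May 15 2002.
3rd Wednesday of June 2002: Jun 19 2002.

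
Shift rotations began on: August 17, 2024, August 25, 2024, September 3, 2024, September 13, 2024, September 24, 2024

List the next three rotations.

Intervals are 8, 9, 10, 11 days — an arithmetic progression with common difference 1.
Next gap: 12 days. September 24, 2024 + 12 days = October 6, 2024.
Next gap: 13 days. October 6, 2024 + 13 days = October 19, 2024.
Next gap: 14 days. October 19, 2024 + 14 days = November 2, 2024.

October 6, 2024; October 19, 2024; November 2, 2024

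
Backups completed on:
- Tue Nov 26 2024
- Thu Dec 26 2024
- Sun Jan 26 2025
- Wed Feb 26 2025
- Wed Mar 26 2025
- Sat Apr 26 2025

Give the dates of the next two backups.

Each date is the 26th; the gaps (30, 31, 31, 28, 31) track the month lengths.
The rule is the 26th of each month.
May 2025: Mon May 26 2025.
June 2025: Thu Jun 26 2025.

Mon May 26 2025, Thu Jun 26 2025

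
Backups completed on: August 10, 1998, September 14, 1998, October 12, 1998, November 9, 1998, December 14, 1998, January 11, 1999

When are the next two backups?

February 8, 1999; March 8, 1999

Gaps: 35, 28, 28, 35, 28 days — a mix of 28 and 35. Every date is a Monday.
Each is the 2nd Monday of its month.
2nd Monday of February 1999: February 8, 1999.
2nd Monday of March 1999: March 8, 1999.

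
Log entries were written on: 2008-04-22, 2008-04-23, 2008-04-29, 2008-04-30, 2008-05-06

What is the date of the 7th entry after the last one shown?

Every event lands on a Tuesday or Wednesday (gaps cycle 1, 6, 1, 6).
So the schedule is: every Tuesday and Wednesday.
The following Wednesday is 2008-05-07.
The following Tuesday is 2008-05-13.
The following Wednesday is 2008-05-14.
Next Tuesday: 2008-05-20.
The following Wednesday is 2008-05-21.
The following Tuesday is 2008-05-27.
Next Wednesday: 2008-05-28.

2008-05-28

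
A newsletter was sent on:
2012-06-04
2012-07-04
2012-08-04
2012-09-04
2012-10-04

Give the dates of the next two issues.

Each date is the 4th; the gaps (30, 31, 31, 30) track the month lengths.
The rule is the 4th of each month.
November 2012: 2012-11-04.
Next: December 2012 → 2012-12-04.

2012-11-04, 2012-12-04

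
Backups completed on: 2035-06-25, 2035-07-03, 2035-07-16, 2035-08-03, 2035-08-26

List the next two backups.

Intervals are 8, 13, 18, 23 days — an arithmetic progression with common difference 5.
Next gap: 28 days. 2035-08-26 + 28 days = 2035-09-23.
Next gap: 33 days. 2035-09-23 + 33 days = 2035-10-26.

2035-09-23, 2035-10-26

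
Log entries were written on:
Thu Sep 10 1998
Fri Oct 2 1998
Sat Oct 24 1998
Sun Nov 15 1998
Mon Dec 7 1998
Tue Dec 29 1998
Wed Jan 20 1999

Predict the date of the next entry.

Thu Feb 11 1999

Gaps between consecutive events: 22, 22, 22, 22, 22, 22 days — a constant 22-day interval.
Wed Jan 20 1999 + 22 days = Thu Feb 11 1999.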